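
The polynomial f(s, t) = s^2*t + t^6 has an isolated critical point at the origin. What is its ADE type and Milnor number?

Type D_7, Milnor number mu = 7.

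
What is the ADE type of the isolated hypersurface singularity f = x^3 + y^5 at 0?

E_{8}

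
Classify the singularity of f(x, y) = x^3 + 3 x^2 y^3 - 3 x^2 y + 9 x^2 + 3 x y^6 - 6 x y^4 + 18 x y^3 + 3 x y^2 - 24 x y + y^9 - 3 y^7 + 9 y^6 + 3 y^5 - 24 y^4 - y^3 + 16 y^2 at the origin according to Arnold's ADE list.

A_{2}

The Hessian of f at 0 has rank 1. Corank 1: A-series; mu = 2 gives A_2.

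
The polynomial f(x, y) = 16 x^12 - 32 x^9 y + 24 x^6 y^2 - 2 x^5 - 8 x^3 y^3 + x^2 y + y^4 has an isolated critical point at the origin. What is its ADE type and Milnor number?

The Hessian of f at 0 has rank 0. Corank 2; j^3 = x^2*y has shape L^2 M (L != M), so D-series; mu = 5 gives D_5.

Type D_{5}, Milnor number mu = 5.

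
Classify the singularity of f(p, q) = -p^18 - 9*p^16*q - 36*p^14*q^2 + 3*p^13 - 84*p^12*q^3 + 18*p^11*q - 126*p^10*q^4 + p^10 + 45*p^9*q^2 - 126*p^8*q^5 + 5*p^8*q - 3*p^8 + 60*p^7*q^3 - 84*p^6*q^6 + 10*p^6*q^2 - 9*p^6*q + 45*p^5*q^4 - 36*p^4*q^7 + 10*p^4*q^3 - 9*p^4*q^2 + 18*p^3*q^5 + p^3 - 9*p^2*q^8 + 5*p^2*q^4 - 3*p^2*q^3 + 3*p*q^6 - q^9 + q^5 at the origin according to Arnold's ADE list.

The Hessian of f at 0 is [[0, 0], [0, 0]] with rank 0, so corank 2. A Groebner basis of the Jacobian ideal J(f) in C{p,q} is {-p^2/2 + p*q^3, q^4, p^3, p^2*q}; counting standard monomials gives mu = 8. Corank 2; j^3 = p^3 is a perfect cube, so E-series; the 5-jet and mu = 8 give E_8.

E_{8}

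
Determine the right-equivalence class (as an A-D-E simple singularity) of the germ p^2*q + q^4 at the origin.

The Hessian of f at 0 has rank 0. Corank 2; j^3 = p^2*q has shape L^2 M (L != M), so D-series; mu = 5 gives D_5.

D_5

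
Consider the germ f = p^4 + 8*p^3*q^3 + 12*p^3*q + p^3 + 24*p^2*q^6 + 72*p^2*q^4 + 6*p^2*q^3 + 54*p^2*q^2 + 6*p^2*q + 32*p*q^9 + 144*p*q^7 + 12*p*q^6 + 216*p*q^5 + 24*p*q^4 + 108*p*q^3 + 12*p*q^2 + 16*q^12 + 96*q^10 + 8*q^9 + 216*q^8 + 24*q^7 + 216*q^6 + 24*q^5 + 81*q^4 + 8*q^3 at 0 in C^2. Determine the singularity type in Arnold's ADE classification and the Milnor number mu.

Type E6, Milnor number mu = 6.

The Hessian of f at 0 is [[0, 0], [0, 0]] with rank 0, so corank 2. A Groebner basis of the Jacobian ideal J(f) in C{p,q} is {q^4, p*q^2 + 7*q^3/3, p^2 + 4*p*q + 4*q^2}; counting standard monomials gives mu = 6. Corank 2; j^3 = (p + 2*q)^3 is a perfect cube, so E-series; the 4-jet and mu = 6 give E_6.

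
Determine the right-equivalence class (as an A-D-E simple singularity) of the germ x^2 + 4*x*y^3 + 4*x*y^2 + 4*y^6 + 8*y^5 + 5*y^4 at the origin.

A_{3}

The Hessian of f at 0 has rank 1. Corank 1: A-series; mu = 3 gives A_3.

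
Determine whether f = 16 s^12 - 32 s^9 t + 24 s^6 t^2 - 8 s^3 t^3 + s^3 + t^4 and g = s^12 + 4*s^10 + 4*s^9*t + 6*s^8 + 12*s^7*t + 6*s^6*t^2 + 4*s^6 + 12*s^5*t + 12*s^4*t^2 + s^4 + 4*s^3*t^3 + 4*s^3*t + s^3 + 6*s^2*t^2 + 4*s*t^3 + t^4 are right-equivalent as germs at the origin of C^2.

The Hessian of f at 0 has rank 0. Corank 2; j^3 = s^3 is a perfect cube, so E-series; the 4-jet and mu = 6 give E_6. The Hessian of g at 0 has rank 0. Corank 2; j^3 = s^3 is a perfect cube, so E-series; the 4-jet and mu = 6 give E_6. Both have type E_6, hence right-equivalent.

Yes.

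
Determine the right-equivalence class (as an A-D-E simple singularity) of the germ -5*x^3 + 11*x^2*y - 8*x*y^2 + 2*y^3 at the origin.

The Hessian of f at 0 is [[0, 0], [0, 0]] with rank 0, so corank 2. A Groebner basis of the Jacobian ideal J(f) in C{x,y} is {y^3, x^2 + 2*y^2, x*y + y^2}; counting standard monomials gives mu = 4. Corank 2; j^3 = -(x - y)*(5*x^2 - 6*x*y + 2*y^2) splits into three distinct lines over C (the quadratic factor has nonzero discriminant), so D_4.

D_4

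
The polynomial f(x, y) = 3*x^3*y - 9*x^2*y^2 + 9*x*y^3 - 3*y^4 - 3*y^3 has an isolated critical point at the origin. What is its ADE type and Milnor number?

Type E_{7}, Milnor number mu = 7.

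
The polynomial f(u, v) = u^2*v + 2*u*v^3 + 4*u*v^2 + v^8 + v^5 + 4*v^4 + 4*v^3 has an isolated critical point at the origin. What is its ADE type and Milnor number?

The Hessian of f at 0 is [[0, 0], [0, 0]] with rank 0, so corank 2. A Groebner basis of the Jacobian ideal J(f) in C{u,v} is {u^4 + 24*u^3 + 112*u^2*v + u^2 + 177*u*v^2 - 94*u*v - 192*v^2, u^3*v - 6*u^3 - 24*u^2*v - u^2/8 - 257*u*v^2/8 + 63*u*v/4 + 32*v^2, u^3 + u^2*v^2 + 2*u^2*v, u*v + v^3 + 2*v^2}; counting standard monomials gives mu = 9. Corank 2; j^3 = v*(u + 2*v)^2 has shape L^2 M (L != M), so D-series; mu = 9 gives D_9.

Type D_9, Milnor number mu = 9.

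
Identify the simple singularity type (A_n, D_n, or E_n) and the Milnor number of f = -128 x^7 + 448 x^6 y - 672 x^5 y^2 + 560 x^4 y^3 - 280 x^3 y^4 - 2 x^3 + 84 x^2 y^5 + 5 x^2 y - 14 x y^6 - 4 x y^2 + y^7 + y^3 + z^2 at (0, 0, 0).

The Hessian of f at 0 has rank 1. Corank 2; j^3 = -(x - y)^2*(2*x - y) has shape L^2 M (L != M), so D-series; mu = 8 gives D_8.

Type D_8, Milnor number mu = 8.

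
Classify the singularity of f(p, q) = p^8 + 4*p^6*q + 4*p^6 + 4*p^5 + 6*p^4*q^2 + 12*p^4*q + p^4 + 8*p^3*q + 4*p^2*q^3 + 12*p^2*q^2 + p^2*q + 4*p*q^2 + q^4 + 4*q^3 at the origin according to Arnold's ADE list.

The Hessian of f at 0 has rank 0. Corank 2; j^3 = q*(p + 2*q)^2 has shape L^2 M (L != M), so D-series; mu = 5 gives D_5.

D_5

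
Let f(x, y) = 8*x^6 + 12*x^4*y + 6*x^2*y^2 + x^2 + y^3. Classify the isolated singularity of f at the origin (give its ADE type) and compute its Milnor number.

The Hessian of f at 0 has rank 1. Corank 1: A-series; mu = 2 gives A_2.

Type A_{2}, Milnor number mu = 2.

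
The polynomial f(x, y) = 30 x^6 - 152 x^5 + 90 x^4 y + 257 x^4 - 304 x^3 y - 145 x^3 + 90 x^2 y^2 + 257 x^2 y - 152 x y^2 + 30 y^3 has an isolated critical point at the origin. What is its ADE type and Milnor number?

Type D4, Milnor number mu = 4.

The Hessian of f at 0 has rank 0. Corank 2; j^3 = -(5*x - 3*y)*(29*x^2 - 34*x*y + 10*y^2) splits into three distinct lines over C (the quadratic factor has nonzero discriminant), so D_4.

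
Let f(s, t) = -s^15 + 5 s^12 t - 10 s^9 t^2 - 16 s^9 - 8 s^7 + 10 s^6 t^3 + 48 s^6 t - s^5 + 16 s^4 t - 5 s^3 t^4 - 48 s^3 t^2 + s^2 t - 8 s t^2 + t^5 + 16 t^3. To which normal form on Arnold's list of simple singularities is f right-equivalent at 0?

D_6

The Hessian of f at 0 is [[0, 0], [0, 0]] with rank 0, so corank 2. A Groebner basis of the Jacobian ideal J(f) in C{s,t} is {s*t/256 + t^4 - t^2/64, s*t^2 - 4*t^3, s^2 - 2053*s*t/256 + 1029*t^2/64}; counting standard monomials gives mu = 6. Corank 2; j^3 = t*(s - 4*t)^2 has shape L^2 M (L != M), so D-series; mu = 6 gives D_6.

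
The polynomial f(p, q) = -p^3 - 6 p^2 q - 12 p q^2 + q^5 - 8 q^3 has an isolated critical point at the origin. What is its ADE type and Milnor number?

Type E8, Milnor number mu = 8.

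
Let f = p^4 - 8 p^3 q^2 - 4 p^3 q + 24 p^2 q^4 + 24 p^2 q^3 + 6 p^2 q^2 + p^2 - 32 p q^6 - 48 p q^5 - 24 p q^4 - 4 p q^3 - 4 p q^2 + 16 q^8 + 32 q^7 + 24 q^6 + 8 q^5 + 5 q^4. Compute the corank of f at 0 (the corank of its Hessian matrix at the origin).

1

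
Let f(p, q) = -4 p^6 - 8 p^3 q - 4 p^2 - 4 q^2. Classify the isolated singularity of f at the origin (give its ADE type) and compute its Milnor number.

The Hessian of f at 0 has rank 2. Corank 0: nondegenerate Morse point, so A_1.

Type A1, Milnor number mu = 1.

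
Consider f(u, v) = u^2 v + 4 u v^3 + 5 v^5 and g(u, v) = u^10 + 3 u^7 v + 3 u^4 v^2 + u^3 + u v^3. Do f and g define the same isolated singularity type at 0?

No.

The Hessian of f at 0 has rank 0. Corank 2; j^3 = u^2*v has shape L^2 M (L != M), so D-series; mu = 6 gives D_6. The Hessian of g at 0 has rank 0. Corank 2; j^3 = u^3 is a perfect cube, so E-series; the 4-jet and mu = 7 give E_7. f is D_6 but g is E_7, hence not right-equivalent.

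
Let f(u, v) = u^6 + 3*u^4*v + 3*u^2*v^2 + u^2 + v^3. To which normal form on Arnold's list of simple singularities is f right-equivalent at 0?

A_2

The Hessian of f at 0 is [[2, 0], [0, 0]] with rank 1, so corank 1. A Groebner basis of the Jacobian ideal J(f) in C{u,v} is {v^2, u}; counting standard monomials gives mu = 2. Corank 1: A-series; mu = 2 gives A_2.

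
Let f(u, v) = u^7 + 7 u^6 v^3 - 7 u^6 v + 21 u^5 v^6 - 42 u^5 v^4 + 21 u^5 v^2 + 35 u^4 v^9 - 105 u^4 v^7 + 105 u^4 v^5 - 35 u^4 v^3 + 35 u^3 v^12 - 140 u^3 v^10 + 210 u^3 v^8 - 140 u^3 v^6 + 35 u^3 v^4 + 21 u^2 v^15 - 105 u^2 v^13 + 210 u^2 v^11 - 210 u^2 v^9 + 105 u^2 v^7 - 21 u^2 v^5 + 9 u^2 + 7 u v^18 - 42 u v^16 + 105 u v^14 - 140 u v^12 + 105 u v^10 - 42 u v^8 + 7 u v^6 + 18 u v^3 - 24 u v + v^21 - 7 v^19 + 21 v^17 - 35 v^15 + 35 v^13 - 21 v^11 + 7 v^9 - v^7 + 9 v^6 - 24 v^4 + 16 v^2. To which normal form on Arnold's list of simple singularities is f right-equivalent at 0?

A_6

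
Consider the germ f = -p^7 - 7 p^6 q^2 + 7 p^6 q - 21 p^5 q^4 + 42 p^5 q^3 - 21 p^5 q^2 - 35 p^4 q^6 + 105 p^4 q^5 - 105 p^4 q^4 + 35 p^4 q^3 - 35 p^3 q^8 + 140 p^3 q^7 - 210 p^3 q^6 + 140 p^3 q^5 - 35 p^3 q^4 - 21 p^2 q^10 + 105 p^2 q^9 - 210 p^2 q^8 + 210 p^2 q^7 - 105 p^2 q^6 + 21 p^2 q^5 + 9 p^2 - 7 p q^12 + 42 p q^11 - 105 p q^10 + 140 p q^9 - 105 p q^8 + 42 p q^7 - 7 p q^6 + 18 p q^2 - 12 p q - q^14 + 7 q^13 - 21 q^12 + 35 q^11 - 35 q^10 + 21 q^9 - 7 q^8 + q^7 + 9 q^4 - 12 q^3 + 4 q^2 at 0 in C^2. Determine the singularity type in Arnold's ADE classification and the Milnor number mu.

The Hessian of f at 0 has rank 1. Corank 1: A-series; mu = 6 gives A_6.

Type A6, Milnor number mu = 6.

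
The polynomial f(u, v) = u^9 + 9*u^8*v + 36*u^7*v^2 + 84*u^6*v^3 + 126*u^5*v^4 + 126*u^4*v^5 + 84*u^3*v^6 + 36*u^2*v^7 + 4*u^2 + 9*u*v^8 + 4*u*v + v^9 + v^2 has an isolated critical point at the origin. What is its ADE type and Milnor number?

Type A_8, Milnor number mu = 8.

The Hessian of f at 0 is [[8, 4], [4, 2]] with rank 1, so corank 1. A Groebner basis of the Jacobian ideal J(f) in C{u,v} is {v^8, u + v/2}; counting standard monomials gives mu = 8. Corank 1: A-series; mu = 8 gives A_8.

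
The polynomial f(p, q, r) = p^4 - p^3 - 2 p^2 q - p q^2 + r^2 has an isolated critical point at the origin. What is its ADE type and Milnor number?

The Hessian of f at 0 has rank 1. Corank 2; j^3 = -p*(p + q)^2 has shape L^2 M (L != M), so D-series; mu = 5 gives D_5.

Type D5, Milnor number mu = 5.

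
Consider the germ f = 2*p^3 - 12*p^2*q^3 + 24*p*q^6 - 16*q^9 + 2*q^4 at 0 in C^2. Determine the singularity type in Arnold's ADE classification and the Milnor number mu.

Type E_{6}, Milnor number mu = 6.

The Hessian of f at 0 has rank 0. Corank 2; j^3 = 2*p^3 is a perfect cube, so E-series; the 4-jet and mu = 6 give E_6.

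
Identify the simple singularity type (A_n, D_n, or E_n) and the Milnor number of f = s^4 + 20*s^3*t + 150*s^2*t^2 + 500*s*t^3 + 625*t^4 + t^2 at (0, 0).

Type A_3, Milnor number mu = 3.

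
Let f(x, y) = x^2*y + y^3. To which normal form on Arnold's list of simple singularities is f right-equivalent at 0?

D4

The Hessian of f at 0 has rank 0. Corank 2; j^3 = y*(x^2 + y^2) splits into three distinct lines over C (the quadratic factor has nonzero discriminant), so D_4.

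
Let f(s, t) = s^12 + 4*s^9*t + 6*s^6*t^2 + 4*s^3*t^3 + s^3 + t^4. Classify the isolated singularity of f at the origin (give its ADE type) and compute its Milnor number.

The Hessian of f at 0 has rank 0. Corank 2; j^3 = s^3 is a perfect cube, so E-series; the 4-jet and mu = 6 give E_6.

Type E6, Milnor number mu = 6.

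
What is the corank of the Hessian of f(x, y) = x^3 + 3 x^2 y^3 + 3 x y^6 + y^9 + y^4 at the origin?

2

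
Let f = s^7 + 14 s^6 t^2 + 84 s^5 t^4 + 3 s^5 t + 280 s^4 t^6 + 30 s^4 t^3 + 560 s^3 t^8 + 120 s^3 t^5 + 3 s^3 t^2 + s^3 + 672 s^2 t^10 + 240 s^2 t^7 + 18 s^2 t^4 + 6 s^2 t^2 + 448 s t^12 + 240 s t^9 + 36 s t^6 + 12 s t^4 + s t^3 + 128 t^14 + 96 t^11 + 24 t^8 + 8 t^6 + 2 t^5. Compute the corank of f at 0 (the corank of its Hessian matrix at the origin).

The Hessian at 0 is [[0, 0], [0, 0]] of rank 0; hence corank 2.

2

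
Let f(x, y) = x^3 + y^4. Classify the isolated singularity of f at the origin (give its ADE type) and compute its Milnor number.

Type E6, Milnor number mu = 6.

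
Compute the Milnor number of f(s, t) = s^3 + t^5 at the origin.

The Hessian of f at 0 has rank 0. Corank 2; j^3 = s^3 is a perfect cube, so E-series; the 5-jet and mu = 8 give E_8.

8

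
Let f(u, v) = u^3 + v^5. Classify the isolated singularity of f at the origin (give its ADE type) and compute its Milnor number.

Type E_{8}, Milnor number mu = 8.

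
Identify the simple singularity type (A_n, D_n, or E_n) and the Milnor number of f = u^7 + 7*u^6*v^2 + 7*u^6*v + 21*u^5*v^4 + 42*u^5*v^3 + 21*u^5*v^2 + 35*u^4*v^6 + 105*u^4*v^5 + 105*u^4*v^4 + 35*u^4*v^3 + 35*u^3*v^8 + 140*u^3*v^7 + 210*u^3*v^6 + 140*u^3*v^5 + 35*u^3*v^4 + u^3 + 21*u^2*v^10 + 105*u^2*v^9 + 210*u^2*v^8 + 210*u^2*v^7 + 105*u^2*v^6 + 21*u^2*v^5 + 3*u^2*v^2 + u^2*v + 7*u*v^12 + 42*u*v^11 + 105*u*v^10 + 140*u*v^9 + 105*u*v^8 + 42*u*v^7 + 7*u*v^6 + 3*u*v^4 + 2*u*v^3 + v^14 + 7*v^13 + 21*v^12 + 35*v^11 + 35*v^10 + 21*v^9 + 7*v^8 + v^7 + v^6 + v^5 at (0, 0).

The Hessian of f at 0 is [[0, 0], [0, 0]] with rank 0, so corank 2. A Groebner basis of the Jacobian ideal J(f) in C{u,v} is {-u^2 - u*v + v^4 - v^3, u^3 + u*v/7 + v^3/7, u^2 + u*v^2 + u*v + v^3}; counting standard monomials gives mu = 8. Corank 2; j^3 = u^2*(u + v) has shape L^2 M (L != M), so D-series; mu = 8 gives D_8.

Type D8, Milnor number mu = 8.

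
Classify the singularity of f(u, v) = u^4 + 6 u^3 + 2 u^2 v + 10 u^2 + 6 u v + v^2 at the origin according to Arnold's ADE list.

The Hessian of f at 0 has rank 2. Corank 0: nondegenerate Morse point, so A_1.

A1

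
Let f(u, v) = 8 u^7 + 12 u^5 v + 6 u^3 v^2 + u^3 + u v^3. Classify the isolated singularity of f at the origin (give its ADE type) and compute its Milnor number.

Type E7, Milnor number mu = 7.

The Hessian of f at 0 has rank 0. Corank 2; j^3 = u^3 is a perfect cube, so E-series; the 4-jet and mu = 7 give E_7.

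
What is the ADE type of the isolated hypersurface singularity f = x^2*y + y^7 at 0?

D8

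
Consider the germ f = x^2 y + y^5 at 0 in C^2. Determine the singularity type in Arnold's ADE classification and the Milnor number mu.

The Hessian of f at 0 is [[0, 0], [0, 0]] with rank 0, so corank 2. A Groebner basis of the Jacobian ideal J(f) in C{x,y} is {x^2/5 + y^4, x^3, x*y}; counting standard monomials gives mu = 6. Corank 2; j^3 = x^2*y has shape L^2 M (L != M), so D-series; mu = 6 gives D_6.

Type D_{6}, Milnor number mu = 6.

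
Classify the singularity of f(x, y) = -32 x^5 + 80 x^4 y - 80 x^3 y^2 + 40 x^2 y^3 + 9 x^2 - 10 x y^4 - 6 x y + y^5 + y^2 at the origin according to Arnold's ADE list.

The Hessian of f at 0 is [[18, -6], [-6, 2]] with rank 1, so corank 1. A Groebner basis of the Jacobian ideal J(f) in C{x,y} is {y^4, x - y/3}; counting standard monomials gives mu = 4. Corank 1: A-series; mu = 4 gives A_4.

A4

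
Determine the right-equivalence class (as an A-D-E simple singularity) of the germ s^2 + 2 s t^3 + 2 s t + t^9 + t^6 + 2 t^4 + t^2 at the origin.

The Hessian of f at 0 is [[2, 2], [2, 2]] with rank 1, so corank 1. A Groebner basis of the Jacobian ideal J(f) in C{s,t} is {s^2*t^2 - 2*s^2 - 3*s*t - t^2, s^3 + 3*s^2*t + 3*s*t^2 - s - t, s + t^3 + t}; counting standard monomials gives mu = 8. Corank 1: A-series; mu = 8 gives A_8.

A_{8}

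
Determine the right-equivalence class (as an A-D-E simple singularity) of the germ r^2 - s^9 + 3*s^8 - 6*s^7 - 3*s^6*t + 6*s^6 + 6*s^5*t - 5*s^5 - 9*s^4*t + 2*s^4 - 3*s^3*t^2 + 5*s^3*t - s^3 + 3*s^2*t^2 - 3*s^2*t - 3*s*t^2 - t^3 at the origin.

E_{7}

The Hessian of f at 0 has rank 1. Corank 2; j^3 = -(s + t)^3 is a perfect cube, so E-series; the 4-jet and mu = 7 give E_7.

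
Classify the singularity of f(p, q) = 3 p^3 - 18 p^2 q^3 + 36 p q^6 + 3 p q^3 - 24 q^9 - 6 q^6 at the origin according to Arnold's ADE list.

E7

The Hessian of f at 0 has rank 0. Corank 2; j^3 = 3*p^3 is a perfect cube, so E-series; the 4-jet and mu = 7 give E_7.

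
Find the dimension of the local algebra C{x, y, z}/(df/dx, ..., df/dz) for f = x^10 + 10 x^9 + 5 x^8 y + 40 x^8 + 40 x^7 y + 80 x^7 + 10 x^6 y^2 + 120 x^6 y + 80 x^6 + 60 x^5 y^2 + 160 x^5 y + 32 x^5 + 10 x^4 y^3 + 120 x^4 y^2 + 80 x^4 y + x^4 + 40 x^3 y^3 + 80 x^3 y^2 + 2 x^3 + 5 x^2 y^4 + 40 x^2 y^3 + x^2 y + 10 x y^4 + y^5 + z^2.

The Hessian of f at 0 has rank 1. Corank 2; j^3 = x^2*(2*x + y) has shape L^2 M (L != M), so D-series; mu = 6 gives D_6.

6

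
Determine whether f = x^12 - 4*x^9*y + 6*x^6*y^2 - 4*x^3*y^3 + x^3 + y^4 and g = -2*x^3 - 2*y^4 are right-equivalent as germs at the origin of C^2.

The Hessian of f at 0 is [[0, 0], [0, 0]] with rank 0, so corank 2. A Groebner basis of the Jacobian ideal J(f) in C{x,y} is {y^3, x^2}; counting standard monomials gives mu = 6. Corank 2; j^3 = x^3 is a perfect cube, so E-series; the 4-jet and mu = 6 give E_6. The Hessian of g at 0 is [[0, 0], [0, 0]] with rank 0, so corank 2. A Groebner basis of the Jacobian ideal J(g) in C{x,y} is {y^3, x^2}; counting standard monomials gives mu = 6. Corank 2; j^3 = -2*x^3 is a perfect cube, so E-series; the 4-jet and mu = 6 give E_6. Both have type E_6, hence right-equivalent.

Yes.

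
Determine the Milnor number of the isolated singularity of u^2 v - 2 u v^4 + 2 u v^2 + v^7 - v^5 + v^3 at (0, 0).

6

The Hessian of f at 0 has rank 0. Corank 2; j^3 = v*(u + v)^2 has shape L^2 M (L != M), so D-series; mu = 6 gives D_6.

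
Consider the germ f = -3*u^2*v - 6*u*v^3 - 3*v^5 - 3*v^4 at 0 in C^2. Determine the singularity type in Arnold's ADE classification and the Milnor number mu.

The Hessian of f at 0 has rank 0. Corank 2; j^3 = -3*u^2*v has shape L^2 M (L != M), so D-series; mu = 5 gives D_5.

Type D_5, Milnor number mu = 5.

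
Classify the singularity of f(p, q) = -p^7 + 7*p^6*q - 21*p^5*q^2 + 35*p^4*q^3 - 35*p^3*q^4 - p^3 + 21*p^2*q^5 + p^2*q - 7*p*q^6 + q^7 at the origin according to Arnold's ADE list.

D_{8}

The Hessian of f at 0 has rank 0. Corank 2; j^3 = -p^2*(p - q) has shape L^2 M (L != M), so D-series; mu = 8 gives D_8.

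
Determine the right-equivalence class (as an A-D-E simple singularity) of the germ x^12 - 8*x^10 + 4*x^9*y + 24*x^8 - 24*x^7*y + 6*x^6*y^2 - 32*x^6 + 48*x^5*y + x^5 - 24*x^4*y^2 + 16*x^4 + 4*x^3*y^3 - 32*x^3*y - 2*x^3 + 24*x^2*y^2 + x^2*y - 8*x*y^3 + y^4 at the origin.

The Hessian of f at 0 has rank 0. Corank 2; j^3 = -x^2*(2*x - y) has shape L^2 M (L != M), so D-series; mu = 5 gives D_5.

D5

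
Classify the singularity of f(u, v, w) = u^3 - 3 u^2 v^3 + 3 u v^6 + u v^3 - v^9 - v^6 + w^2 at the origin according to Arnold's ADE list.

E7

The Hessian of f at 0 is [[0, 0, 0], [0, 0, 0], [0, 0, 2]] with rank 1, so corank 2. A Groebner basis of the Jacobian ideal J(f) in C{u,v,w} is {u^3, u*v^2, 3*u^2 + v^3, w}; counting standard monomials gives mu = 7. Corank 2; j^3 = u^3 is a perfect cube, so E-series; the 4-jet and mu = 7 give E_7.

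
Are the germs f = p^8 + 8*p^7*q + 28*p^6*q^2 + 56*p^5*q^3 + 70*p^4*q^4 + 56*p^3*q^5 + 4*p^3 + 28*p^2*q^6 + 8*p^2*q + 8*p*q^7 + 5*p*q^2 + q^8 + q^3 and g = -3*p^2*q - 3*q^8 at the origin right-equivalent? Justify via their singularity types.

Yes.

The Hessian of f at 0 has rank 0. Corank 2; j^3 = (p + q)*(2*p + q)^2 has shape L^2 M (L != M), so D-series; mu = 9 gives D_9. The Hessian of g at 0 has rank 0. Corank 2; j^3 = -3*p^2*q has shape L^2 M (L != M), so D-series; mu = 9 gives D_9. Both have type D_9, hence right-equivalent.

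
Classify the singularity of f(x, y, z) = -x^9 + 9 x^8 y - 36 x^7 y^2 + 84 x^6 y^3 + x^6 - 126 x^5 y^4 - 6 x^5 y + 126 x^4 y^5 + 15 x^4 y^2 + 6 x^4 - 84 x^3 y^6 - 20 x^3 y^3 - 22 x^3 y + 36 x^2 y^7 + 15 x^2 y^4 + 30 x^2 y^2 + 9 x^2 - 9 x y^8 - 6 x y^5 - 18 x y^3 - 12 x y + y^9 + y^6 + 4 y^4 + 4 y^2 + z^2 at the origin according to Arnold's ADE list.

A_8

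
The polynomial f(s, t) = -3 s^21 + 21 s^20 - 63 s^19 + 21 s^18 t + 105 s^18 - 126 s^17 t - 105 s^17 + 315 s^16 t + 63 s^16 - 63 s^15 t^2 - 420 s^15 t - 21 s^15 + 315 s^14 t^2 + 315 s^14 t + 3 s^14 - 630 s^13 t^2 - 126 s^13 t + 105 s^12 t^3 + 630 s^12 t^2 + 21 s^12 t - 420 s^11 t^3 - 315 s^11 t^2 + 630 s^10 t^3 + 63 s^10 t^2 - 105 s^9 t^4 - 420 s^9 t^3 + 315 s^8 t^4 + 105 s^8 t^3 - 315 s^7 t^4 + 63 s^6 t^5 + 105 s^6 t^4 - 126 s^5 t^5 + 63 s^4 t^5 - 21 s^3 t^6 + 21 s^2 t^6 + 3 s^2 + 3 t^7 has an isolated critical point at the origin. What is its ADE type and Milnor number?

Type A6, Milnor number mu = 6.

The Hessian of f at 0 has rank 1. Corank 1: A-series; mu = 6 gives A_6.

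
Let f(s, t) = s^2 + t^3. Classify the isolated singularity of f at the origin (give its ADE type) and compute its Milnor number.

Type A2, Milnor number mu = 2.

The Hessian of f at 0 is [[2, 0], [0, 0]] with rank 1, so corank 1. A Groebner basis of the Jacobian ideal J(f) in C{s,t} is {t^2, s}; counting standard monomials gives mu = 2. Corank 1: A-series; mu = 2 gives A_2.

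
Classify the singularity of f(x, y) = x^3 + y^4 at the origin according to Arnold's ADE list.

The Hessian of f at 0 is [[0, 0], [0, 0]] with rank 0, so corank 2. A Groebner basis of the Jacobian ideal J(f) in C{x,y} is {y^3, x^2}; counting standard monomials gives mu = 6. Corank 2; j^3 = x^3 is a perfect cube, so E-series; the 4-jet and mu = 6 give E_6.

E_6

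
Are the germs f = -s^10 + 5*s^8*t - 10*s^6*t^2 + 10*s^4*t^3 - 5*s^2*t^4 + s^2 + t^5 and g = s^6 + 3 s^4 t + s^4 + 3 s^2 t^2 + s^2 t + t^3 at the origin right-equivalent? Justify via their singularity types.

The Hessian of f at 0 has rank 1. Corank 1: A-series; mu = 4 gives A_4. The Hessian of g at 0 has rank 0. Corank 2; j^3 = t*(s^2 + t^2) splits into three distinct lines over C (the quadratic factor has nonzero discriminant), so D_4. f is A_4 but g is D_4, hence not right-equivalent.

No.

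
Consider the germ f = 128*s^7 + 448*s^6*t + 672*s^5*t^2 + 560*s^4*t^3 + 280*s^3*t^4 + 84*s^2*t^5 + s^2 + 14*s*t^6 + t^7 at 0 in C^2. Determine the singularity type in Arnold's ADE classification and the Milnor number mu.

The Hessian of f at 0 is [[2, 0], [0, 0]] with rank 1, so corank 1. A Groebner basis of the Jacobian ideal J(f) in C{s,t} is {t^6, s}; counting standard monomials gives mu = 6. Corank 1: A-series; mu = 6 gives A_6.

Type A_{6}, Milnor number mu = 6.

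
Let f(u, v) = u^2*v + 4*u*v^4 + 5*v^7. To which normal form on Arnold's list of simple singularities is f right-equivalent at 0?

D8

The Hessian of f at 0 has rank 0. Corank 2; j^3 = u^2*v has shape L^2 M (L != M), so D-series; mu = 8 gives D_8.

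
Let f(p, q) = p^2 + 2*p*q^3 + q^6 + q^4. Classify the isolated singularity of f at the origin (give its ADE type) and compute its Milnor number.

Type A_3, Milnor number mu = 3.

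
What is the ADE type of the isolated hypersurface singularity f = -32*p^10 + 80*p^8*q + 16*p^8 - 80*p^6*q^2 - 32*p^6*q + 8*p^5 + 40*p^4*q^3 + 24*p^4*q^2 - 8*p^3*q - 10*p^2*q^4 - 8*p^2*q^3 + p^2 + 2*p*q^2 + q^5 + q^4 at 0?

A_{4}

The Hessian of f at 0 is [[2, 0], [0, 0]] with rank 1, so corank 1. A Groebner basis of the Jacobian ideal J(f) in C{p,q} is {p^2, p + q^2}; counting standard monomials gives mu = 4. Corank 1: A-series; mu = 4 gives A_4.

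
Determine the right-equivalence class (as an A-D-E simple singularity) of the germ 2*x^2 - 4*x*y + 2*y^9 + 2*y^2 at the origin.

A_{8}

The Hessian of f at 0 has rank 1. Corank 1: A-series; mu = 8 gives A_8.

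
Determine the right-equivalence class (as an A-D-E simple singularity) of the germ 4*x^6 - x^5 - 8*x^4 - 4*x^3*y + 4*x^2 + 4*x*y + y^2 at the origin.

The Hessian of f at 0 is [[8, 4], [4, 2]] with rank 1, so corank 1. A Groebner basis of the Jacobian ideal J(f) in C{x,y} is {8*x + y^3 + 4*y, x^2 - y^2/4, x*y + y^2/2}; counting standard monomials gives mu = 4. Corank 1: A-series; mu = 4 gives A_4.

A_{4}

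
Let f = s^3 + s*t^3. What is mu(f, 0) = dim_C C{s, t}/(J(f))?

7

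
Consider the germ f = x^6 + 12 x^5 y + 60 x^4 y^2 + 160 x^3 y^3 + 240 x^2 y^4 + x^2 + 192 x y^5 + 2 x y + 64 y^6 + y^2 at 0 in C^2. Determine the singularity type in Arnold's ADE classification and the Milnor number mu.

The Hessian of f at 0 has rank 1. Corank 1: A-series; mu = 5 gives A_5.

Type A_5, Milnor number mu = 5.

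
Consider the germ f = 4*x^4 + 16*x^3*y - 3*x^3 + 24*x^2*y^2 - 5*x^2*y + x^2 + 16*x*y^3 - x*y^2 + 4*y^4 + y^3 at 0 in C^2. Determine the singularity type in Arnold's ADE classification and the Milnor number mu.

Type A_{2}, Milnor number mu = 2.

The Hessian of f at 0 has rank 1. Corank 1: A-series; mu = 2 gives A_2.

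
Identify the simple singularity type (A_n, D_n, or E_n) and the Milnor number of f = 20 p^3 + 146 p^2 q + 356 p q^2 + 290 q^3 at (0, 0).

Type D4, Milnor number mu = 4.

The Hessian of f at 0 has rank 0. Corank 2; j^3 = 2*(2*p + 5*q)*(5*p^2 + 24*p*q + 29*q^2) splits into three distinct lines over C (the quadratic factor has nonzero discriminant), so D_4.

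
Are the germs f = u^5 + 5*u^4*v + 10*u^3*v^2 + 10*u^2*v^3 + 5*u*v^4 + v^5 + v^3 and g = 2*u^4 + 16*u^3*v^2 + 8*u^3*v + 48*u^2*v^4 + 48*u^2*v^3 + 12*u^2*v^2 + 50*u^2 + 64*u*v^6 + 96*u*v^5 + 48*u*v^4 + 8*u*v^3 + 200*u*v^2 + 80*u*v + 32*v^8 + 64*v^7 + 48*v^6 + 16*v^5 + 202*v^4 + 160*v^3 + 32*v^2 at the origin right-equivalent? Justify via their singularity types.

No.

The Hessian of f at 0 has rank 0. Corank 2; j^3 = v^3 is a perfect cube, so E-series; the 5-jet and mu = 8 give E_8. The Hessian of g at 0 has rank 1. Corank 1: A-series; mu = 3 gives A_3. f is E_8 but g is A_3, hence not right-equivalent.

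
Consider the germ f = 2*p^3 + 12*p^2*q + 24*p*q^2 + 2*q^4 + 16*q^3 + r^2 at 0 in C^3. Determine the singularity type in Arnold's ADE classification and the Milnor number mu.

Type E_{6}, Milnor number mu = 6.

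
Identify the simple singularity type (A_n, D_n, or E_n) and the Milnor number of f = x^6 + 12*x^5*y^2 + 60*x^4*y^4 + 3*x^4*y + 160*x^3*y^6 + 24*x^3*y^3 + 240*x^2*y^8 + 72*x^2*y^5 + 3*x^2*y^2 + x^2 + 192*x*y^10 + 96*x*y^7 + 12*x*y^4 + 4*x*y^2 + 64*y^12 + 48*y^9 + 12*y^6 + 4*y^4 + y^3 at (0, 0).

Type A2, Milnor number mu = 2.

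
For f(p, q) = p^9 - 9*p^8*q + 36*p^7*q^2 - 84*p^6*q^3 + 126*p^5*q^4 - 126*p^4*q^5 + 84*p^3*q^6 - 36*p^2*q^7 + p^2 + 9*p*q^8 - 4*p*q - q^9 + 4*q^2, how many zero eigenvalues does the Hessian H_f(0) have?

1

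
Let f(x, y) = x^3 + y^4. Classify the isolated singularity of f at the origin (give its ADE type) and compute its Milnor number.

Type E6, Milnor number mu = 6.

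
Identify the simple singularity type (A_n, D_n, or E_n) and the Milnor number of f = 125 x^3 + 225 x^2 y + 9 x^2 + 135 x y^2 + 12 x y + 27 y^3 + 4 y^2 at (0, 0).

Type A2, Milnor number mu = 2.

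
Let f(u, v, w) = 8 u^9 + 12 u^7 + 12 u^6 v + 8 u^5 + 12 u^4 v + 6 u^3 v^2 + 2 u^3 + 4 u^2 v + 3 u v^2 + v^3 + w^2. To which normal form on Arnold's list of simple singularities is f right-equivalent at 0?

D_4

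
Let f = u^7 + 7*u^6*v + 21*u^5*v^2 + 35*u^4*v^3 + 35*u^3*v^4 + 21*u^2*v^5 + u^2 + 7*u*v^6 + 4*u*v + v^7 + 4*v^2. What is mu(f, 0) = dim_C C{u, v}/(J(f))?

6

The Hessian of f at 0 is [[2, 4], [4, 8]] with rank 1, so corank 1. A Groebner basis of the Jacobian ideal J(f) in C{u,v} is {v^6, u + 2*v}; counting standard monomials gives mu = 6. Corank 1: A-series; mu = 6 gives A_6.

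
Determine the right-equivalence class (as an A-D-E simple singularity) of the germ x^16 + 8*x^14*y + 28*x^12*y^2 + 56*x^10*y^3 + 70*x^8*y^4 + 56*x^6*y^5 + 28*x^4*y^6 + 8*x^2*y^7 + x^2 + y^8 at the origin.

The Hessian of f at 0 is [[2, 0], [0, 0]] with rank 1, so corank 1. A Groebner basis of the Jacobian ideal J(f) in C{x,y} is {y^7, x}; counting standard monomials gives mu = 7. Corank 1: A-series; mu = 7 gives A_7.

A_7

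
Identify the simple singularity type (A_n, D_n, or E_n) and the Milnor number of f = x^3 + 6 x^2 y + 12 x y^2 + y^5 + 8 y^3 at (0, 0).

Type E_{8}, Milnor number mu = 8.

The Hessian of f at 0 has rank 0. Corank 2; j^3 = (x + 2*y)^3 is a perfect cube, so E-series; the 5-jet and mu = 8 give E_8.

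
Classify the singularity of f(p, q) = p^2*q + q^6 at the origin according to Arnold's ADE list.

The Hessian of f at 0 is [[0, 0], [0, 0]] with rank 0, so corank 2. A Groebner basis of the Jacobian ideal J(f) in C{p,q} is {p^2/6 + q^5, p^3, p*q}; counting standard monomials gives mu = 7. Corank 2; j^3 = p^2*q has shape L^2 M (L != M), so D-series; mu = 7 gives D_7.

D7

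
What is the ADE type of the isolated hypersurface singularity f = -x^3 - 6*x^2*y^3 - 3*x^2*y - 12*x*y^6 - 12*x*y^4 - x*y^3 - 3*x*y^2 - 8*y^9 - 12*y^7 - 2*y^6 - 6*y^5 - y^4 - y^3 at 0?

E_7

The Hessian of f at 0 has rank 0. Corank 2; j^3 = -(x + y)^3 is a perfect cube, so E-series; the 4-jet and mu = 7 give E_7.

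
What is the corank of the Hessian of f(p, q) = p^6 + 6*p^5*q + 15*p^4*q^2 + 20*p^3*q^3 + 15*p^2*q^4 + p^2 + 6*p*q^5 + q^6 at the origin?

Hessian at 0 has rank 1.

1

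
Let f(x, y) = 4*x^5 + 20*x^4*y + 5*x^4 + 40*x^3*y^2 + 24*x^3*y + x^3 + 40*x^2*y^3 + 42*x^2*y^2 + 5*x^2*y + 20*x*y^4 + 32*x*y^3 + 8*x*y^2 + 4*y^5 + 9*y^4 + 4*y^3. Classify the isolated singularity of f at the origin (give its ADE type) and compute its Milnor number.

Type D_5, Milnor number mu = 5.

The Hessian of f at 0 is [[0, 0], [0, 0]] with rank 0, so corank 2. A Groebner basis of the Jacobian ideal J(f) in C{x,y} is {x*y^2 + x*y + 2*y^2, -x*y/2 + y^3 - y^2, x^2 + 2*x*y}; counting standard monomials gives mu = 5. Corank 2; j^3 = (x + y)*(x + 2*y)^2 has shape L^2 M (L != M), so D-series; mu = 5 gives D_5.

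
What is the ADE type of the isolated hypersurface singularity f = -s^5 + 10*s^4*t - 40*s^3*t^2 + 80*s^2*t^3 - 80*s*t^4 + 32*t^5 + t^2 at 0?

A_{4}

The Hessian of f at 0 has rank 1. Corank 1: A-series; mu = 4 gives A_4.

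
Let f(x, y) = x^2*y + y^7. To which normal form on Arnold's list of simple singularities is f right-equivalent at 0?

D8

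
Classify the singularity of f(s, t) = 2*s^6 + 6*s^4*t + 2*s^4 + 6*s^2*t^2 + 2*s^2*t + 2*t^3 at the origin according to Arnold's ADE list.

D_{4}

The Hessian of f at 0 has rank 0. Corank 2; j^3 = 2*t*(s^2 + t^2) splits into three distinct lines over C (the quadratic factor has nonzero discriminant), so D_4.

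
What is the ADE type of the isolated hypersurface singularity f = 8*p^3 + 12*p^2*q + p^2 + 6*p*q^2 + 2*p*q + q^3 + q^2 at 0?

The Hessian of f at 0 is [[2, 2], [2, 2]] with rank 1, so corank 1. A Groebner basis of the Jacobian ideal J(f) in C{p,q} is {q^2, p + q}; counting standard monomials gives mu = 2. Corank 1: A-series; mu = 2 gives A_2.

A2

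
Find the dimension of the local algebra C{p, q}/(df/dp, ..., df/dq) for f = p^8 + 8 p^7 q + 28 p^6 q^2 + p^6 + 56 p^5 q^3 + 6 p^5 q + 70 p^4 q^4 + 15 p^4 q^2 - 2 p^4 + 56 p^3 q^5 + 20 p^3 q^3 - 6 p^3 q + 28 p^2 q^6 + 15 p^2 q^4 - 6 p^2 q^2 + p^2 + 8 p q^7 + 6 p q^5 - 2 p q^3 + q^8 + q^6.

The Hessian of f at 0 is [[2, 0], [0, 0]] with rank 1, so corank 1. A Groebner basis of the Jacobian ideal J(f) in C{p,q} is {3*p^2 - p*q + q^4, p^3, p^2*q, p*q^2 - p/3 + q^3/3}; counting standard monomials gives mu = 7. Corank 1: A-series; mu = 7 gives A_7.

7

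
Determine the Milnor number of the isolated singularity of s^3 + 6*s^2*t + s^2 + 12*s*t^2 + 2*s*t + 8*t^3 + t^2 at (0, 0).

2

The Hessian of f at 0 has rank 1. Corank 1: A-series; mu = 2 gives A_2.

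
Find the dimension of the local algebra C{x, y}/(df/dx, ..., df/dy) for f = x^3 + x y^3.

7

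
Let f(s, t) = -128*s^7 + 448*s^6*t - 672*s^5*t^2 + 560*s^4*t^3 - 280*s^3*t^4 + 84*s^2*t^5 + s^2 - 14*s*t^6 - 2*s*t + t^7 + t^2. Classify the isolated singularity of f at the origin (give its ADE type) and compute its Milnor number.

Type A_{6}, Milnor number mu = 6.

The Hessian of f at 0 has rank 1. Corank 1: A-series; mu = 6 gives A_6.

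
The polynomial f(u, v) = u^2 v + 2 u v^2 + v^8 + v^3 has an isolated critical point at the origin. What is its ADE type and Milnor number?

Type D9, Milnor number mu = 9.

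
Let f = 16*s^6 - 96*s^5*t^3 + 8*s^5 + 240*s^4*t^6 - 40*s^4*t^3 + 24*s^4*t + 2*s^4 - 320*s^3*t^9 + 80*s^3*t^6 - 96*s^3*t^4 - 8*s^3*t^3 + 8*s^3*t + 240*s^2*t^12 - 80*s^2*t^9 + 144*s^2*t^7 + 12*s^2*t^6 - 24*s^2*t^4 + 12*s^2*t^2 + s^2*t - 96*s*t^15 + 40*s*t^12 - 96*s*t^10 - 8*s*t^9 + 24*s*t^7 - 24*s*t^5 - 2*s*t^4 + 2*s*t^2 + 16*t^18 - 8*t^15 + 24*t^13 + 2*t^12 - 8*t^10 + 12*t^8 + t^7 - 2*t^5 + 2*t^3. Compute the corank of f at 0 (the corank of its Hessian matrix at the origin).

Hessian at 0 has rank 0.

2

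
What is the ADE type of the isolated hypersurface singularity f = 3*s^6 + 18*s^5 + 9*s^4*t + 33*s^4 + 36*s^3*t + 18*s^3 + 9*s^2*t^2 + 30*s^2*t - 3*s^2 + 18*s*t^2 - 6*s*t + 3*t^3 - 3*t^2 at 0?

A_2

The Hessian of f at 0 has rank 1. Corank 1: A-series; mu = 2 gives A_2.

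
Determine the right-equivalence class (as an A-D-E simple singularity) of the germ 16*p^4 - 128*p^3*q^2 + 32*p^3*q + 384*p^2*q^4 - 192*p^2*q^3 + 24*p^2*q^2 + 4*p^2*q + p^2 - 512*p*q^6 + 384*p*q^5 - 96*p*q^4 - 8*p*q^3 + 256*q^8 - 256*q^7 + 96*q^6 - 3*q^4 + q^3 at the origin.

A_2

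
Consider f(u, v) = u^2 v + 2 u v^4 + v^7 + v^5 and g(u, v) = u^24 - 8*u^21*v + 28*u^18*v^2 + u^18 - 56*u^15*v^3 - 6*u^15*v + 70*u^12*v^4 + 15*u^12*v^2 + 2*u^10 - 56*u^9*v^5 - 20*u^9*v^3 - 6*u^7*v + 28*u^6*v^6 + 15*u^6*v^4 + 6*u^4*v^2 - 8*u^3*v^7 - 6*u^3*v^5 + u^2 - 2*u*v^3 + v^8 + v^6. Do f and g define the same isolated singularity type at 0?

No.

The Hessian of f at 0 is [[0, 0], [0, 0]] with rank 0, so corank 2. A Groebner basis of the Jacobian ideal J(f) in C{u,v} is {u*v + v^4, u*v^2, u^2 - 5*u*v}; counting standard monomials gives mu = 6. Corank 2; j^3 = u^2*v has shape L^2 M (L != M), so D-series; mu = 6 gives D_6. The Hessian of g at 0 is [[2, 0], [0, 0]] with rank 1, so corank 1. A Groebner basis of the Jacobian ideal J(g) in C{u,v} is {u^3, u^2*v, -u + v^3}; counting standard monomials gives mu = 7. Corank 1: A-series; mu = 7 gives A_7. f is D_6 but g is A_7, hence not right-equivalent.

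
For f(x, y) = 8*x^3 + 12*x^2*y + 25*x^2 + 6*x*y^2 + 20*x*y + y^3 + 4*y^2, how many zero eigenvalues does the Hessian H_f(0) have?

1

Hessian at 0 has rank 1.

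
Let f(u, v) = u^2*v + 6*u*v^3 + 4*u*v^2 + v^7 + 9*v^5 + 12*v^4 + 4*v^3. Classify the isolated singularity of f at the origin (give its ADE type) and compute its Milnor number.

The Hessian of f at 0 has rank 0. Corank 2; j^3 = v*(u + 2*v)^2 has shape L^2 M (L != M), so D-series; mu = 8 gives D_8.

Type D_{8}, Milnor number mu = 8.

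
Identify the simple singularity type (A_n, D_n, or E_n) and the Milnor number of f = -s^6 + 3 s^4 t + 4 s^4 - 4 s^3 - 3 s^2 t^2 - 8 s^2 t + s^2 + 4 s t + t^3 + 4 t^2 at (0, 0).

The Hessian of f at 0 has rank 1. Corank 1: A-series; mu = 2 gives A_2.

Type A_2, Milnor number mu = 2.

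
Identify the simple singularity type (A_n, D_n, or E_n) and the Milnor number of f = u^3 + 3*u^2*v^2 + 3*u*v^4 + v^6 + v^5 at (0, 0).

The Hessian of f at 0 has rank 0. Corank 2; j^3 = u^3 is a perfect cube, so E-series; the 5-jet and mu = 8 give E_8.

Type E_8, Milnor number mu = 8.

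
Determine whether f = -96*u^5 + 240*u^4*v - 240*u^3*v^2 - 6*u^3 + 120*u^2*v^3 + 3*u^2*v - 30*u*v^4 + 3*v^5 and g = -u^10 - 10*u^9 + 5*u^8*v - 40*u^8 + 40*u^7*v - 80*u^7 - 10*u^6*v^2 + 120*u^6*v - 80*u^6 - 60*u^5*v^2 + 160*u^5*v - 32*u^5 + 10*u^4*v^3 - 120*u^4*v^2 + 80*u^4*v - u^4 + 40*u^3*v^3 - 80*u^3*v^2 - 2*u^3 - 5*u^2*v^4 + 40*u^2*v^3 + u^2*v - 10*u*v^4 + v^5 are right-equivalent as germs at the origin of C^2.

Yes.

The Hessian of f at 0 is [[0, 0], [0, 0]] with rank 0, so corank 2. A Groebner basis of the Jacobian ideal J(f) in C{u,v} is {u*v/10 + v^4, u*v^2, u^2 - u*v/2}; counting standard monomials gives mu = 6. Corank 2; j^3 = -3*u^2*(2*u - v) has shape L^2 M (L != M), so D-series; mu = 6 gives D_6. The Hessian of g at 0 is [[0, 0], [0, 0]] with rank 0, so corank 2. A Groebner basis of the Jacobian ideal J(g) in C{u,v} is {u*v/10 + v^4, u*v^2, u^2 - u*v/2}; counting standard monomials gives mu = 6. Corank 2; j^3 = -u^2*(2*u - v) has shape L^2 M (L != M), so D-series; mu = 6 gives D_6. Both have type D_6, hence right-equivalent.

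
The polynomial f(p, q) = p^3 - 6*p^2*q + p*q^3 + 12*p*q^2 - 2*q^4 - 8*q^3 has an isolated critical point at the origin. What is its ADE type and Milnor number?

Type E_7, Milnor number mu = 7.

The Hessian of f at 0 has rank 0. Corank 2; j^3 = (p - 2*q)^3 is a perfect cube, so E-series; the 4-jet and mu = 7 give E_7.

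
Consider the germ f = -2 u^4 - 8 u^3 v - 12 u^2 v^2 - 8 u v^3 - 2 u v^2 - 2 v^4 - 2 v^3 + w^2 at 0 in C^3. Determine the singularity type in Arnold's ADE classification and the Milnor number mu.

Type D_5, Milnor number mu = 5.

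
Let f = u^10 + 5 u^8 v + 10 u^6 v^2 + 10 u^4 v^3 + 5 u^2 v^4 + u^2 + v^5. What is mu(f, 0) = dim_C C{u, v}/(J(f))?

The Hessian of f at 0 is [[2, 0], [0, 0]] with rank 1, so corank 1. A Groebner basis of the Jacobian ideal J(f) in C{u,v} is {v^4, u}; counting standard monomials gives mu = 4. Corank 1: A-series; mu = 4 gives A_4.

4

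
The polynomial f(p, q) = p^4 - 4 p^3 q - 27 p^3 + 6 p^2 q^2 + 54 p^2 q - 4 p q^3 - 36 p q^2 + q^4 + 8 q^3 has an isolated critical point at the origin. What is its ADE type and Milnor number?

Type E6, Milnor number mu = 6.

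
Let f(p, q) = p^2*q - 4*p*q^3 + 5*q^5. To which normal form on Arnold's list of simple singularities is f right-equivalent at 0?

D6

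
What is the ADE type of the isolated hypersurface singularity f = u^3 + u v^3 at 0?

The Hessian of f at 0 is [[0, 0], [0, 0]] with rank 0, so corank 2. A Groebner basis of the Jacobian ideal J(f) in C{u,v} is {u^3, u*v^2, 3*u^2 + v^3}; counting standard monomials gives mu = 7. Corank 2; j^3 = u^3 is a perfect cube, so E-series; the 4-jet and mu = 7 give E_7.

E_{7}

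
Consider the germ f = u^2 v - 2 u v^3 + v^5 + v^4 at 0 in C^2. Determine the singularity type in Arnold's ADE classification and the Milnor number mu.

Type D5, Milnor number mu = 5.

The Hessian of f at 0 has rank 0. Corank 2; j^3 = u^2*v has shape L^2 M (L != M), so D-series; mu = 5 gives D_5.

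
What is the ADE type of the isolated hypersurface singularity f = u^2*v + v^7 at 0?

The Hessian of f at 0 has rank 0. Corank 2; j^3 = u^2*v has shape L^2 M (L != M), so D-series; mu = 8 gives D_8.

D_8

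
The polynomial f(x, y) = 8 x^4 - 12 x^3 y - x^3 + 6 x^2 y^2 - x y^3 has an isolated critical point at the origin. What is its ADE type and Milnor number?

Type E7, Milnor number mu = 7.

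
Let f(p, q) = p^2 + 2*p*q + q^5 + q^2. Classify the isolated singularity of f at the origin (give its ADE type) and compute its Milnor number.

Type A4, Milnor number mu = 4.

The Hessian of f at 0 is [[2, 2], [2, 2]] with rank 1, so corank 1. A Groebner basis of the Jacobian ideal J(f) in C{p,q} is {q^4, p + q}; counting standard monomials gives mu = 4. Corank 1: A-series; mu = 4 gives A_4.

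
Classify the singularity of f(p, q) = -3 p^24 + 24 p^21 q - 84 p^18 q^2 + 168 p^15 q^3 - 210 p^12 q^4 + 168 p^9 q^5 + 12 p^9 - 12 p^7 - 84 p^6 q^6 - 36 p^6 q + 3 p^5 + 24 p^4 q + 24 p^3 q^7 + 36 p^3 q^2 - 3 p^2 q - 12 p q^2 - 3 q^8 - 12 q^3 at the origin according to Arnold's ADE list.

D_9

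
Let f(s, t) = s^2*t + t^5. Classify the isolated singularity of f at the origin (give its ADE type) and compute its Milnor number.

Type D6, Milnor number mu = 6.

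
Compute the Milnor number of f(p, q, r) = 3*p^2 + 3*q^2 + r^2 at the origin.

1

The Hessian of f at 0 is [[6, 0, 0], [0, 6, 0], [0, 0, 2]] with rank 3, so corank 0. A Groebner basis of the Jacobian ideal J(f) in C{p,q,r} is {p, q, r}; counting standard monomials gives mu = 1. Corank 0: nondegenerate Morse point, so A_1.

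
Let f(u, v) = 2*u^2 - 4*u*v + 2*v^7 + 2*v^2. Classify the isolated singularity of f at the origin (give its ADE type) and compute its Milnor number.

Type A_6, Milnor number mu = 6.

The Hessian of f at 0 has rank 1. Corank 1: A-series; mu = 6 gives A_6.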